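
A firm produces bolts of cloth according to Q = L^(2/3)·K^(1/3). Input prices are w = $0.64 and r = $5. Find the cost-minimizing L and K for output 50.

L* = 125, K* = 8

Cost minimization requires the marginal rate of technical substitution to equal the input-price ratio: MP_L/MP_K = w/r.
Here MP_L/MP_K = (2/3)·(K/L)/(1/3) = 2·(K/L). Setting this equal to 0.64/5 = 0.128 gives K = 0.064L.
Substituting into Q = 50: L^(2/3)·(0.064L)^(1/3) = 50.
Solving, L = 125 and K = 8.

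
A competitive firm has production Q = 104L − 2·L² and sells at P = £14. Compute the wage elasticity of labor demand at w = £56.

ε = -0.04

From P·MP_L = w with MP_L = 104 − 4L, labor demand is L(w) = (104 − w/14)/4.
dL/dw = −1/(56) = -1/56.
At w = 56, L = 25, so ε = (dL/dw)·(w/L) = (-1/56)·(56/25) = -0.04.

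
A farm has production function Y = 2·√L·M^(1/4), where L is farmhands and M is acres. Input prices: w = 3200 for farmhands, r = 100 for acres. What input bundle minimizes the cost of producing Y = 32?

L* = 16, M* = 256

Cost minimization requires the marginal rate of technical substitution to equal the input-price ratio: MP_L/MP_M = w/r.
Here MP_L/MP_M = (1/2)·(M/L)/(1/4) = 2·(M/L). Setting this equal to 3200/100 = 32 gives M = 16L.
Substituting into Y = 32: 2·L^(1/2)·(16L)^(1/4) = 32.
Solving, L = 16 and M = 256.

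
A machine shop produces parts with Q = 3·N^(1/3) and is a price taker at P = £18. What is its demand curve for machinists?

MP_N = (1/3)·3·N^(-2/3) = N^(-2/3).
Setting P·MP_N = w: 18·N^(-2/3) = w.
Solving for N: N^(-2/3) = w/18, so N = (18/w)^(3/2).

N(w) = (18/w)^(3/2)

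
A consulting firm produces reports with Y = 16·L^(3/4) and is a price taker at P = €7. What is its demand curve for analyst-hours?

L(w) = (84/w)^(4)

MP_L = (3/4)·16·L^(-1/4) = 12·L^(-1/4).
Setting P·MP_L = w: 84·L^(-1/4) = w.
Solving for L: L^(-1/4) = w/84, so L = (84/w)^(4).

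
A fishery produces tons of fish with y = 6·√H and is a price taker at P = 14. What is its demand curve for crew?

MP_H = (1/2)·6·H^(-1/2) = 3·H^(-1/2).
Setting P·MP_H = w: 42·H^(-1/2) = w.
Solving for H: H^(-1/2) = w/42, so H = (42/w)^(2).

H(w) = 1764/w²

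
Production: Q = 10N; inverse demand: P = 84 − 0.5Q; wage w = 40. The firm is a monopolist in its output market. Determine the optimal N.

Marginal revenue from the inverse demand is MR = 84 − Q.
The marginal product is MP_N = 10.
A monopolist hires until marginal revenue product equals the wage: MR·MP_N = w.
(84 − 10N)·10 = 40, so N = 8.

N* = 8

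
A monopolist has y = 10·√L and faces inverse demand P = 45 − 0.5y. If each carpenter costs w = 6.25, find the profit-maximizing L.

L* = 16

Marginal revenue from the inverse demand is MR = 45 − y.
The marginal product is MP_L = 5·L^(-1/2).
A monopolist hires until marginal revenue product equals the wage: MR·MP_L = w.
At L, y = 10·√L. Substituting and solving: (45 − 10·√L)·5·L^(-1/2) = 6.25 gives L = 16.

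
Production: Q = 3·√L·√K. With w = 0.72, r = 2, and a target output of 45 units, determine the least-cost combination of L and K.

L* = 25, K* = 9

Cost minimization requires the marginal rate of technical substitution to equal the input-price ratio: MP_L/MP_K = w/r.
Here MP_L/MP_K = (1/2)·(K/L)/(1/2) = (K/L). Setting this equal to 0.72/2 = 0.36 gives K = 0.36L.
Substituting into Q = 45: 3·L^(1/2)·(0.36L)^(1/2) = 45.
Solving, L = 25 and K = 9.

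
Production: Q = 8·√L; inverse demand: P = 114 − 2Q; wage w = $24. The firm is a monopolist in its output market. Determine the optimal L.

Marginal revenue from the inverse demand is MR = 114 − 4Q.
The marginal product is MP_L = 4·L^(-1/2).
A monopolist hires until marginal revenue product equals the wage: MR·MP_L = w.
At L, Q = 8·√L. Substituting and solving: (114 − 32·√L)·4·L^(-1/2) = 24 gives L = 9.

L* = 9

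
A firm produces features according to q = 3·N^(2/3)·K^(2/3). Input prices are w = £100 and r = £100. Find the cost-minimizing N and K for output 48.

N* = 8, K* = 8

Cost minimization requires the marginal rate of technical substitution to equal the input-price ratio: MP_N/MP_K = w/r.
Here MP_N/MP_K = (2/3)·(K/N)/(2/3) = (K/N). Setting this equal to 100/100 = 1 gives K = N.
Substituting into q = 48: 3·N^(2/3)·(N)^(2/3) = 48.
Solving, N = 8 and K = 8.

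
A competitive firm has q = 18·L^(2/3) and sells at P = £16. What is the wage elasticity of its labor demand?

MP_L = (2/3)·18·L^(-1/3), so P·MP_L = w gives 192·L^(-1/3) = w.
Solving, L(w) = (192/w)^(3). This is a constant-elasticity form: L ∝ w^(−3), so ε = −3.

ε = -3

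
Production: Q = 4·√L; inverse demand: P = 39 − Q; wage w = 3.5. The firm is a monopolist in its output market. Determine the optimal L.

L* = 16

Marginal revenue from the inverse demand is MR = 39 − 2Q.
The marginal product is MP_L = 2·L^(-1/2).
A monopolist hires until marginal revenue product equals the wage: MR·MP_L = w.
At L, Q = 4·√L. Substituting and solving: (39 − 8·√L)·2·L^(-1/2) = 3.5 gives L = 16.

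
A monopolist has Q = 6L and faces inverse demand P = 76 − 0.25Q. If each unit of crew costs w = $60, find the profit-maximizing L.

L* = 22

Marginal revenue from the inverse demand is MR = 76 − 0.5Q.
The marginal product is MP_L = 6.
A monopolist hires until marginal revenue product equals the wage: MR·MP_L = w.
(76 − 3L)·6 = 60, so L = 22.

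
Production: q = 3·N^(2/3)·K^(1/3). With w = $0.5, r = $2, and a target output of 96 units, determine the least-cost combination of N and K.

N* = 64, K* = 8

Cost minimization requires the marginal rate of technical substitution to equal the input-price ratio: MP_N/MP_K = w/r.
Here MP_N/MP_K = (2/3)·(K/N)/(1/3) = 2·(K/N). Setting this equal to 0.5/2 = 0.25 gives K = 0.125N.
Substituting into q = 96: 3·N^(2/3)·(0.125N)^(1/3) = 96.
Solving, N = 64 and K = 8.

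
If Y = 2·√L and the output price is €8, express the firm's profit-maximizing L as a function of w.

MP_L = (1/2)·2·L^(-1/2) = L^(-1/2).
Setting P·MP_L = w: 8·L^(-1/2) = w.
Solving for L: L^(-1/2) = w/8, so L = (8/w)^(2).

L(w) = 64/w²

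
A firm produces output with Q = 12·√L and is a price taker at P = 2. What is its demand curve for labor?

L(w) = 144/w²

MP_L = (1/2)·12·L^(-1/2) = 6·L^(-1/2).
Setting P·MP_L = w: 12·L^(-1/2) = w.
Solving for L: L^(-1/2) = w/12, so L = (12/w)^(2).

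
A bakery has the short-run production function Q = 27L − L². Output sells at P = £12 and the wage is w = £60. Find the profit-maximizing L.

The marginal product of L is MP_L = 27 − 2L.
A price-taking firm hires until the value of the marginal product equals the wage: P·MP_L = w, so 12·(27 − 2L) = 60.
Then 27 − 2L = 5, giving L = 11.

L* = 11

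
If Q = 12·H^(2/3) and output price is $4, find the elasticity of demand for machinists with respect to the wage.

MP_H = (2/3)·12·H^(-1/3), so P·MP_H = w gives 32·H^(-1/3) = w.
Solving, H(w) = (32/w)^(3). This is a constant-elasticity form: H ∝ w^(−3), so ε = −3.

ε = -3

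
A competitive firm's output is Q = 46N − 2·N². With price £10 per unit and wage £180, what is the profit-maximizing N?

N* = 7

The marginal product of N is MP_N = 46 − 4N.
A price-taking firm hires until the value of the marginal product equals the wage: P·MP_N = w, so 10·(46 − 4N) = 180.
Then 46 − 4N = 18, giving N = 7.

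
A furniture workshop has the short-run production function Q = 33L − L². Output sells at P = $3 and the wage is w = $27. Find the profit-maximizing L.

L* = 12

The marginal product of L is MP_L = 33 − 2L.
A price-taking firm hires until the value of the marginal product equals the wage: P·MP_L = w, so 3·(33 − 2L) = 27.
Then 33 − 2L = 9, giving L = 12.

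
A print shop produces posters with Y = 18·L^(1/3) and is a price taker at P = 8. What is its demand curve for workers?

L(w) = (48/w)^(3/2)

MP_L = (1/3)·18·L^(-2/3) = 6·L^(-2/3).
Setting P·MP_L = w: 48·L^(-2/3) = w.
Solving for L: L^(-2/3) = w/48, so L = (48/w)^(3/2).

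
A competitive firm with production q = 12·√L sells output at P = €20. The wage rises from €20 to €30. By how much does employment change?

From P·MP_L = w with MP_L = 6·L^(-1/2), the labor demand is L(w) = (120/w)^(2).
At w = 20: L = 36. At w = 30: L = 16.
ΔL = 16 − 36 = -20.

ΔL = -20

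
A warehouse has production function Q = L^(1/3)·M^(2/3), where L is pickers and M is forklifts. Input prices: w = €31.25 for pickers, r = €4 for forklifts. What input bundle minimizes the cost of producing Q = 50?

L* = 8, M* = 125

Cost minimization requires the marginal rate of technical substitution to equal the input-price ratio: MP_L/MP_M = w/r.
Here MP_L/MP_M = (1/3)·(M/L)/(2/3) = 0.5·(M/L). Setting this equal to 31.25/4 = 7.8125 gives M = 15.625L.
Substituting into Q = 50: L^(1/3)·(15.625L)^(2/3) = 50.
Solving, L = 8 and M = 125.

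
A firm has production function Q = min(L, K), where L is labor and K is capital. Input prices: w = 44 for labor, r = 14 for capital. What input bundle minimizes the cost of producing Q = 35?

With a fixed-proportions technology, the cost-minimizing bundle uses no slack in either input: L = K = Q.
So L = 35 and K = 35.

L* = 35, K* = 35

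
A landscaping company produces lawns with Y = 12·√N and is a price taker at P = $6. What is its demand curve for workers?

MP_N = (1/2)·12·N^(-1/2) = 6·N^(-1/2).
Setting P·MP_N = w: 36·N^(-1/2) = w.
Solving for N: N^(-1/2) = w/36, so N = (36/w)^(2).

N(w) = 1296/w²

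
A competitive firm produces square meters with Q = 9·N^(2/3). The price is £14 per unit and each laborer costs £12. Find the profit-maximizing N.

N* = 343

MP_N = (2/3)·9·N^(-1/3) = 6·N^(-1/3).
Profit maximization for a price taker requires P·MP_N = w: 14·6·N^(-1/3) = 12.
So N^(-1/3) = 1/7, which gives N = 343.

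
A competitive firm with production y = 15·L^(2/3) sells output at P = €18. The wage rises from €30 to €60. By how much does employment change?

From P·MP_L = w with MP_L = 10·L^(-1/3), the labor demand is L(w) = (180/w)^(3).
At w = 30: L = 216. At w = 60: L = 27.
ΔL = 27 − 216 = -189.

ΔL = -189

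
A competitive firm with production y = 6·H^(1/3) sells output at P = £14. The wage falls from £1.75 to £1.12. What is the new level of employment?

H* = 125

From P·MP_H = w with MP_H = 2·H^(-2/3), the labor demand is H(w) = (28/w)^(3/2).
At w = 1.75: H = 64. At w = 1.12: H = 125.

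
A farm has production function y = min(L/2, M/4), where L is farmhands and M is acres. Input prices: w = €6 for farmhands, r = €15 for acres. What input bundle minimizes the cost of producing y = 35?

With a fixed-proportions technology, the cost-minimizing bundle uses no slack in either input: L/2 = M/4 = y.
So L = 2·35 = 70 and M = 4·35 = 140.

L* = 70, M* = 140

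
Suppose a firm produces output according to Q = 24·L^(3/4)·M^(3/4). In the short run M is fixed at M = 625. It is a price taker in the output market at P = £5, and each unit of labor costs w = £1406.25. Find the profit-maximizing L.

L* = 4096

With M = 625, MP_L = (3/4)·24·L^(-1/4)·625^(3/4) = 2250·L^(-1/4).
Profit maximization for a price taker requires P·MP_L = w: 5·2250·L^(-1/4) = 1406.25.
So L^(-1/4) = 0.125, which gives L = 4096.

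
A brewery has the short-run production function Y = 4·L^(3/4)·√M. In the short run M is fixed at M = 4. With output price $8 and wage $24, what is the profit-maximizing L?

L* = 16

With M = 4, MP_L = (3/4)·4·L^(-1/4)·4^(1/2) = 6·L^(-1/4).
Profit maximization for a price taker requires P·MP_L = w: 8·6·L^(-1/4) = 24.
So L^(-1/4) = 0.5, which gives L = 16.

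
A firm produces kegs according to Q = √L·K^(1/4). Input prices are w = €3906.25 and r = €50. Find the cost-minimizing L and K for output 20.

L* = 16, K* = 625

Cost minimization requires the marginal rate of technical substitution to equal the input-price ratio: MP_L/MP_K = w/r.
Here MP_L/MP_K = (1/2)·(K/L)/(1/4) = 2·(K/L). Setting this equal to 3906.25/50 = 78.125 gives K = 39.0625L.
Substituting into Q = 20: L^(1/2)·(39.0625L)^(1/4) = 20.
Solving, L = 16 and K = 625.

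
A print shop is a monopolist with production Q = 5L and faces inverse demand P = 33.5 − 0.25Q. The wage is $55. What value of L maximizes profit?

L* = 9

Marginal revenue from the inverse demand is MR = 33.5 − 0.5Q.
The marginal product is MP_L = 5.
A monopolist hires until marginal revenue product equals the wage: MR·MP_L = w.
(33.5 − 2.5L)·5 = 55, so L = 9.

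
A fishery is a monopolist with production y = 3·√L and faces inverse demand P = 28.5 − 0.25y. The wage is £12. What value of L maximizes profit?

L* = 9

Marginal revenue from the inverse demand is MR = 28.5 − 0.5y.
The marginal product is MP_L = 1.5·L^(-1/2).
A monopolist hires until marginal revenue product equals the wage: MR·MP_L = w.
At L, y = 3·√L. Substituting and solving: (28.5 − 1.5·√L)·1.5·L^(-1/2) = 12 gives L = 9.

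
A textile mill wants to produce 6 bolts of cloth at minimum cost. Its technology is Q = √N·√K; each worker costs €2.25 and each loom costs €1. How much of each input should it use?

Cost minimization requires the marginal rate of technical substitution to equal the input-price ratio: MP_N/MP_K = w/r.
Here MP_N/MP_K = (1/2)·(K/N)/(1/2) = (K/N). Setting this equal to 2.25/1 = 2.25 gives K = 2.25N.
Substituting into Q = 6: N^(1/2)·(2.25N)^(1/2) = 6.
Solving, N = 4 and K = 9.

N* = 4, K* = 9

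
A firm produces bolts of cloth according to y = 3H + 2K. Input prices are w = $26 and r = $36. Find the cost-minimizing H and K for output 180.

The inputs are perfect substitutes, so the firm uses whichever has the lower cost per unit of output.
Cost per unit of output via H is w/3 = 26/3; via K it is r/2 = 18. H is cheaper.
Producing y = 180 with H alone: H = 60, K = 0.

H* = 60, K* = 0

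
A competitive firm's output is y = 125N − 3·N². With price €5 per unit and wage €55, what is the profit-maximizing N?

The marginal product of N is MP_N = 125 − 6N.
A price-taking firm hires until the value of the marginal product equals the wage: P·MP_N = w, so 5·(125 − 6N) = 55.
Then 125 − 6N = 11, giving N = 19.

N* = 19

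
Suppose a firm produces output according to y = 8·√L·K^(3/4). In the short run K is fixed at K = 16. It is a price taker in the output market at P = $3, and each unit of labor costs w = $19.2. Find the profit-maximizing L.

L* = 25

With K = 16, MP_L = (1/2)·8·L^(-1/2)·16^(3/4) = 32·L^(-1/2).
Profit maximization for a price taker requires P·MP_L = w: 3·32·L^(-1/2) = 19.2.
So L^(-1/2) = 0.2, which gives L = 25.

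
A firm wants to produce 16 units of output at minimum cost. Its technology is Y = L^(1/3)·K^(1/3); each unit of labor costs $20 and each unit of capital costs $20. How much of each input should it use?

Cost minimization requires the marginal rate of technical substitution to equal the input-price ratio: MP_L/MP_K = w/r.
Here MP_L/MP_K = (1/3)·(K/L)/(1/3) = (K/L). Setting this equal to 20/20 = 1 gives K = L.
Substituting into Y = 16: L^(1/3)·(L)^(1/3) = 16.
Solving, L = 64 and K = 64.

L* = 64, K* = 64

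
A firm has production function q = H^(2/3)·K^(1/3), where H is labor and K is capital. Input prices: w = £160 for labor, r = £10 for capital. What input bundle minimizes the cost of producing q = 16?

Cost minimization requires the marginal rate of technical substitution to equal the input-price ratio: MP_H/MP_K = w/r.
Here MP_H/MP_K = (2/3)·(K/H)/(1/3) = 2·(K/H). Setting this equal to 160/10 = 16 gives K = 8H.
Substituting into q = 16: H^(2/3)·(8H)^(1/3) = 16.
Solving, H = 8 and K = 64.

H* = 8, K* = 64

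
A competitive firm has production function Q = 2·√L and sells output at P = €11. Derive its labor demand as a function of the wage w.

MP_L = (1/2)·2·L^(-1/2) = L^(-1/2).
Setting P·MP_L = w: 11·L^(-1/2) = w.
Solving for L: L^(-1/2) = w/11, so L = (11/w)^(2).

L(w) = 121/w²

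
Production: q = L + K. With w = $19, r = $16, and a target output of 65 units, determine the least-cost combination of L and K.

L* = 0, K* = 65

The inputs are perfect substitutes, so the firm uses whichever has the lower cost per unit of output.
Cost per unit of output via L is 19; via K it is 16. K is cheaper.
Producing q = 65 with K alone: L = 0, K = 65.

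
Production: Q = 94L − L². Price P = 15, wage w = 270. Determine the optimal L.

L* = 38

The marginal product of L is MP_L = 94 − 2L.
A price-taking firm hires until the value of the marginal product equals the wage: P·MP_L = w, so 15·(94 − 2L) = 270.
Then 94 − 2L = 18, giving L = 38.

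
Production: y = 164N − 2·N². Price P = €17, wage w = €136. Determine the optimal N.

The marginal product of N is MP_N = 164 − 4N.
A price-taking firm hires until the value of the marginal product equals the wage: P·MP_N = w, so 17·(164 − 4N) = 136.
Then 164 − 4N = 8, giving N = 39.

N* = 39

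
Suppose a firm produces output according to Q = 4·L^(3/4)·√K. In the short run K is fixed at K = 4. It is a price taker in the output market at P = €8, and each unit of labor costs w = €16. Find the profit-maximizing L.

With K = 4, MP_L = (3/4)·4·L^(-1/4)·4^(1/2) = 6·L^(-1/4).
Profit maximization for a price taker requires P·MP_L = w: 8·6·L^(-1/4) = 16.
So L^(-1/4) = 1/3, which gives L = 81.

L* = 81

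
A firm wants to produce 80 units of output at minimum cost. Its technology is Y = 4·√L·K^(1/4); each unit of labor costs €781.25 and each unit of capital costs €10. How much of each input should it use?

Cost minimization requires the marginal rate of technical substitution to equal the input-price ratio: MP_L/MP_K = w/r.
Here MP_L/MP_K = (1/2)·(K/L)/(1/4) = 2·(K/L). Setting this equal to 781.25/10 = 78.125 gives K = 39.0625L.
Substituting into Y = 80: 4·L^(1/2)·(39.0625L)^(1/4) = 80.
Solving, L = 16 and K = 625.

L* = 16, K* = 625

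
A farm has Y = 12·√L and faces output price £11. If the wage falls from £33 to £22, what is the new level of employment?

L* = 9

From P·MP_L = w with MP_L = 6·L^(-1/2), the labor demand is L(w) = (66/w)^(2).
At w = 33: L = 4. At w = 22: L = 9.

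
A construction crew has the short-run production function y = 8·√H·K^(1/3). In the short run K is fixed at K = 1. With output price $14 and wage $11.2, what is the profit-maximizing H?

H* = 25

With K = 1, MP_H = (1/2)·8·H^(-1/2)·1^(1/3) = 4·H^(-1/2).
Profit maximization for a price taker requires P·MP_H = w: 14·4·H^(-1/2) = 11.2.
So H^(-1/2) = 0.2, which gives H = 25.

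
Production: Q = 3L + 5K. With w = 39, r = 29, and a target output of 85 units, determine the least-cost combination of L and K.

L* = 0, K* = 17

The inputs are perfect substitutes, so the firm uses whichever has the lower cost per unit of output.
Cost per unit of output via L is w/3 = 13; via K it is r/5 = 5.8. K is cheaper.
Producing Q = 85 with K alone: L = 0, K = 17.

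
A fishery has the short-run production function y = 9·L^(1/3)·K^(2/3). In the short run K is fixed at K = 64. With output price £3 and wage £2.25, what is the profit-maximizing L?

With K = 64, MP_L = (1/3)·9·L^(-2/3)·64^(2/3) = 48·L^(-2/3).
Profit maximization for a price taker requires P·MP_L = w: 3·48·L^(-2/3) = 2.25.
So L^(-2/3) = 0.015625, which gives L = 512.

L* = 512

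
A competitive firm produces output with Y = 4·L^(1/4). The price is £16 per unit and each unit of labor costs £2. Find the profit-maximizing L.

L* = 16

MP_L = (1/4)·4·L^(-3/4) = L^(-3/4).
Profit maximization for a price taker requires P·MP_L = w: 16·L^(-3/4) = 2.
So L^(-3/4) = 0.125, which gives L = 16.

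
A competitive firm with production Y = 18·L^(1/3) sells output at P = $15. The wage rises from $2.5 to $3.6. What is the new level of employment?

From P·MP_L = w with MP_L = 6·L^(-2/3), the labor demand is L(w) = (90/w)^(3/2).
At w = 2.5: L = 216. At w = 3.6: L = 125.

L* = 125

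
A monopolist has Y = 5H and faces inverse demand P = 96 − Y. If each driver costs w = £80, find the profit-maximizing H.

Marginal revenue from the inverse demand is MR = 96 − 2Y.
The marginal product is MP_H = 5.
A monopolist hires until marginal revenue product equals the wage: MR·MP_H = w.
(96 − 10H)·5 = 80, so H = 8.

H* = 8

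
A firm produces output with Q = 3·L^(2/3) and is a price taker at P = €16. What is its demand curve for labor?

MP_L = (2/3)·3·L^(-1/3) = 2·L^(-1/3).
Setting P·MP_L = w: 32·L^(-1/3) = w.
Solving for L: L^(-1/3) = w/32, so L = (32/w)^(3).

L(w) = 32768/w³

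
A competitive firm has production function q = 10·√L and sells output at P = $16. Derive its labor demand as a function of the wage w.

MP_L = (1/2)·10·L^(-1/2) = 5·L^(-1/2).
Setting P·MP_L = w: 80·L^(-1/2) = w.
Solving for L: L^(-1/2) = w/80, so L = (80/w)^(2).

L(w) = 6400/w²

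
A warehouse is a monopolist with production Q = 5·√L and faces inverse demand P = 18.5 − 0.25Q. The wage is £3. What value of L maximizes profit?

Marginal revenue from the inverse demand is MR = 18.5 − 0.5Q.
The marginal product is MP_L = 2.5·L^(-1/2).
A monopolist hires until marginal revenue product equals the wage: MR·MP_L = w.
At L, Q = 5·√L. Substituting and solving: (18.5 − 2.5·√L)·2.5·L^(-1/2) = 3 gives L = 25.

L* = 25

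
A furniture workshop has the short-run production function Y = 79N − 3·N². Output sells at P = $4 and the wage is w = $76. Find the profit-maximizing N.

The marginal product of N is MP_N = 79 − 6N.
A price-taking firm hires until the value of the marginal product equals the wage: P·MP_N = w, so 4·(79 − 6N) = 76.
Then 79 − 6N = 19, giving N = 10.

N* = 10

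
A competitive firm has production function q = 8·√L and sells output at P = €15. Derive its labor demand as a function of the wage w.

L(w) = 3600/w²

MP_L = (1/2)·8·L^(-1/2) = 4·L^(-1/2).
Setting P·MP_L = w: 60·L^(-1/2) = w.
Solving for L: L^(-1/2) = w/60, so L = (60/w)^(2).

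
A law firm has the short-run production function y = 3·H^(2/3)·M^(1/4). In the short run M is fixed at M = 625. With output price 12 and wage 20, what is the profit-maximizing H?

H* = 216

With M = 625, MP_H = (2/3)·3·H^(-1/3)·625^(1/4) = 10·H^(-1/3).
Profit maximization for a price taker requires P·MP_H = w: 12·10·H^(-1/3) = 20.
So H^(-1/3) = 1/6, which gives H = 216.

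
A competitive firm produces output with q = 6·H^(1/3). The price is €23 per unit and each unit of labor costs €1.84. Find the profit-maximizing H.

MP_H = (1/3)·6·H^(-2/3) = 2·H^(-2/3).
Profit maximization for a price taker requires P·MP_H = w: 23·2·H^(-2/3) = 1.84.
So H^(-2/3) = 0.04, which gives H = 125.

H* = 125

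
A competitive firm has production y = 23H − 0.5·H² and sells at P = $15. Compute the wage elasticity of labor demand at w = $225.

ε = -1.875

From P·MP_H = w with MP_H = 23 − H, labor demand is H(w) = 23 − w/15.
dH/dw = −1/(15) = -1/15.
At w = 225, H = 8, so ε = (dH/dw)·(w/H) = (-1/15)·(225/8) = -1.875.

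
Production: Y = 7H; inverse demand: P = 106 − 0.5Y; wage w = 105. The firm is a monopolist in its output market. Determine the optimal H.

H* = 13

Marginal revenue from the inverse demand is MR = 106 − Y.
The marginal product is MP_H = 7.
A monopolist hires until marginal revenue product equals the wage: MR·MP_H = w.
(106 − 7H)·7 = 105, so H = 13.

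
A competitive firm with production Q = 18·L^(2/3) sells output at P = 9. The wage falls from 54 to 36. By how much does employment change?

ΔL = 19

From P·MP_L = w with MP_L = 12·L^(-1/3), the labor demand is L(w) = (108/w)^(3).
At w = 54: L = 8. At w = 36: L = 27.
ΔL = 27 − 8 = 19.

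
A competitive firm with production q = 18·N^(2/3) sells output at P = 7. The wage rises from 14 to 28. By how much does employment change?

From P·MP_N = w with MP_N = 12·N^(-1/3), the labor demand is N(w) = (84/w)^(3).
At w = 14: N = 216. At w = 28: N = 27.
ΔN = 27 − 216 = -189.

ΔN = -189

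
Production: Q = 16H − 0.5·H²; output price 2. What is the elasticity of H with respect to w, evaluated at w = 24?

From P·MP_H = w with MP_H = 16 − H, labor demand is H(w) = 16 − w/2.
dH/dw = −1/(2) = -0.5.
At w = 24, H = 4, so ε = (dH/dw)·(w/H) = (-0.5)·(24/4) = -3.

ε = -3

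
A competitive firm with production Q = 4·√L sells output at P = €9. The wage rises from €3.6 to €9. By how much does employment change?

From P·MP_L = w with MP_L = 2·L^(-1/2), the labor demand is L(w) = (18/w)^(2).
At w = 3.6: L = 25. At w = 9: L = 4.
ΔL = 4 − 25 = -21.

ΔL = -21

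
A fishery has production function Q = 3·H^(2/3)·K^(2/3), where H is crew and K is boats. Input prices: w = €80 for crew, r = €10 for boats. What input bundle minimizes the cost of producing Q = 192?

Cost minimization requires the marginal rate of technical substitution to equal the input-price ratio: MP_H/MP_K = w/r.
Here MP_H/MP_K = (2/3)·(K/H)/(2/3) = (K/H). Setting this equal to 80/10 = 8 gives K = 8H.
Substituting into Q = 192: 3·H^(2/3)·(8H)^(2/3) = 192.
Solving, H = 8 and K = 64.

H* = 8, K* = 64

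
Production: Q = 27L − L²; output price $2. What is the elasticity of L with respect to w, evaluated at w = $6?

ε = -0.125

From P·MP_L = w with MP_L = 27 − 2L, labor demand is L(w) = (27 − w/2)/2.
dL/dw = −1/(4) = -0.25.
At w = 6, L = 12, so ε = (dL/dw)·(w/L) = (-0.25)·(6/12) = -0.125.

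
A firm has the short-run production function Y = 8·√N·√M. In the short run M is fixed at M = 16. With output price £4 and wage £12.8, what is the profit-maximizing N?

N* = 25

With M = 16, MP_N = (1/2)·8·N^(-1/2)·16^(1/2) = 16·N^(-1/2).
Profit maximization for a price taker requires P·MP_N = w: 4·16·N^(-1/2) = 12.8.
So N^(-1/2) = 0.2, which gives N = 25.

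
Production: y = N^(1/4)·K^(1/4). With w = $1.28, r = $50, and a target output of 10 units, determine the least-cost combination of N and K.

Cost minimization requires the marginal rate of technical substitution to equal the input-price ratio: MP_N/MP_K = w/r.
Here MP_N/MP_K = (1/4)·(K/N)/(1/4) = (K/N). Setting this equal to 1.28/50 = 0.0256 gives K = 0.0256N.
Substituting into y = 10: N^(1/4)·(0.0256N)^(1/4) = 10.
Solving, N = 625 and K = 16.

N* = 625, K* = 16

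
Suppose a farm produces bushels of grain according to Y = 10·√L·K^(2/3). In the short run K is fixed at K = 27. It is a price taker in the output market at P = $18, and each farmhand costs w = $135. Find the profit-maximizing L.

With K = 27, MP_L = (1/2)·10·L^(-1/2)·27^(2/3) = 45·L^(-1/2).
Profit maximization for a price taker requires P·MP_L = w: 18·45·L^(-1/2) = 135.
So L^(-1/2) = 1/6, which gives L = 36.

L* = 36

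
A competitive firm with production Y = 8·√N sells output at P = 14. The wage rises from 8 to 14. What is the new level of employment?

N* = 16

From P·MP_N = w with MP_N = 4·N^(-1/2), the labor demand is N(w) = (56/w)^(2).
At w = 8: N = 49. At w = 14: N = 16.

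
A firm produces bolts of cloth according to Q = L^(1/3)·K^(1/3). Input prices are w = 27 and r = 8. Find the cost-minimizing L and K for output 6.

Cost minimization requires the marginal rate of technical substitution to equal the input-price ratio: MP_L/MP_K = w/r.
Here MP_L/MP_K = (1/3)·(K/L)/(1/3) = (K/L). Setting this equal to 27/8 = 3.375 gives K = 3.375L.
Substituting into Q = 6: L^(1/3)·(3.375L)^(1/3) = 6.
Solving, L = 8 and K = 27.

L* = 8, K* = 27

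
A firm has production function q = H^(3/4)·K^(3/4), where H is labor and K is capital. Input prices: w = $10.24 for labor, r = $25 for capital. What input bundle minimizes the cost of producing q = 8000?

Cost minimization requires the marginal rate of technical substitution to equal the input-price ratio: MP_H/MP_K = w/r.
Here MP_H/MP_K = (3/4)·(K/H)/(3/4) = (K/H). Setting this equal to 10.24/25 = 0.4096 gives K = 0.4096H.
Substituting into q = 8000: H^(3/4)·(0.4096H)^(3/4) = 8000.
Solving, H = 625 and K = 256.

H* = 625, K* = 256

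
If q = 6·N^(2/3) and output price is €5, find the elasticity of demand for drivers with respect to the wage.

ε = -3

MP_N = (2/3)·6·N^(-1/3), so P·MP_N = w gives 20·N^(-1/3) = w.
Solving, N(w) = (20/w)^(3). This is a constant-elasticity form: N ∝ w^(−3), so ε = −3.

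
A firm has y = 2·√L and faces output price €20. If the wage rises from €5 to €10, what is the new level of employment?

From P·MP_L = w with MP_L = L^(-1/2), the labor demand is L(w) = (20/w)^(2).
At w = 5: L = 16. At w = 10: L = 4.

L* = 4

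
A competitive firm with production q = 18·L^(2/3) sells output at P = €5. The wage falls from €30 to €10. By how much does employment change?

From P·MP_L = w with MP_L = 12·L^(-1/3), the labor demand is L(w) = (60/w)^(3).
At w = 30: L = 8. At w = 10: L = 216.
ΔL = 216 − 8 = 208.

ΔL = 208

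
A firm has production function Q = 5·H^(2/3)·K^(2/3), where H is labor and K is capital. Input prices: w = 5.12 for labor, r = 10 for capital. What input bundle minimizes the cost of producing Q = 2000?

Cost minimization requires the marginal rate of technical substitution to equal the input-price ratio: MP_H/MP_K = w/r.
Here MP_H/MP_K = (2/3)·(K/H)/(2/3) = (K/H). Setting this equal to 5.12/10 = 0.512 gives K = 0.512H.
Substituting into Q = 2000: 5·H^(2/3)·(0.512H)^(2/3) = 2000.
Solving, H = 125 and K = 64.

H* = 125, K* = 64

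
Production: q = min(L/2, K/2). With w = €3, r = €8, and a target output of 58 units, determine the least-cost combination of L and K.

With a fixed-proportions technology, the cost-minimizing bundle uses no slack in either input: L/2 = K/2 = q.
So L = 2·58 = 116 and K = 2·58 = 116.

L* = 116, K* = 116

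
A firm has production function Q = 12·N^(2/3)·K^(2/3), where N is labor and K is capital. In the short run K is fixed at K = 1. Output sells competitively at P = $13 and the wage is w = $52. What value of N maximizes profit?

N* = 8

With K = 1, MP_N = (2/3)·12·N^(-1/3)·1^(2/3) = 8·N^(-1/3).
Profit maximization for a price taker requires P·MP_N = w: 13·8·N^(-1/3) = 52.
So N^(-1/3) = 0.5, which gives N = 8.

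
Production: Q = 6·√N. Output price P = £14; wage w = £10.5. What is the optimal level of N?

MP_N = (1/2)·6·N^(-1/2) = 3·N^(-1/2).
Profit maximization for a price taker requires P·MP_N = w: 14·3·N^(-1/2) = 10.5.
So N^(-1/2) = 0.25, which gives N = 16.

N* = 16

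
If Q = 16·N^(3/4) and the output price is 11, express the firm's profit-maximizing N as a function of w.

MP_N = (3/4)·16·N^(-1/4) = 12·N^(-1/4).
Setting P·MP_N = w: 132·N^(-1/4) = w.
Solving for N: N^(-1/4) = w/132, so N = (132/w)^(4).

N(w) = (132/w)^(4)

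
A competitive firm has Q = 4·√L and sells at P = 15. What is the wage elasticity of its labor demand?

MP_L = (1/2)·4·L^(-1/2), so P·MP_L = w gives 30·L^(-1/2) = w.
Solving, L(w) = (30/w)^(2). This is a constant-elasticity form: L ∝ w^(−2), so ε = −2.

ε = -2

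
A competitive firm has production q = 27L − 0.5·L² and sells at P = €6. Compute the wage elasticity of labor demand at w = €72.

From P·MP_L = w with MP_L = 27 − L, labor demand is L(w) = 27 − w/6.
dL/dw = −1/(6) = -1/6.
At w = 72, L = 15, so ε = (dL/dw)·(w/L) = (-1/6)·(72/15) = -0.8.

ε = -0.8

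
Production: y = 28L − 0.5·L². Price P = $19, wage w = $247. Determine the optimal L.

The marginal product of L is MP_L = 28 − L.
A price-taking firm hires until the value of the marginal product equals the wage: P·MP_L = w, so 19·(28 − L) = 247.
Then 28 − L = 13, giving L = 15.

L* = 15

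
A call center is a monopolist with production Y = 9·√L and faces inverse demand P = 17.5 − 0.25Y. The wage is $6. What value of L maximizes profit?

Marginal revenue from the inverse demand is MR = 17.5 − 0.5Y.
The marginal product is MP_L = 4.5·L^(-1/2).
A monopolist hires until marginal revenue product equals the wage: MR·MP_L = w.
At L, Y = 9·√L. Substituting and solving: (17.5 − 4.5·√L)·4.5·L^(-1/2) = 6 gives L = 9.

L* = 9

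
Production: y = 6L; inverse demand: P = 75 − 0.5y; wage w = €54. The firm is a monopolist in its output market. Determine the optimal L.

Marginal revenue from the inverse demand is MR = 75 − y.
The marginal product is MP_L = 6.
A monopolist hires until marginal revenue product equals the wage: MR·MP_L = w.
(75 − 6L)·6 = 54, so L = 11.

L* = 11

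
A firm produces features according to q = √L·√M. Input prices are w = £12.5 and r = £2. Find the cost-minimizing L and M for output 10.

L* = 4, M* = 25

Cost minimization requires the marginal rate of technical substitution to equal the input-price ratio: MP_L/MP_M = w/r.
Here MP_L/MP_M = (1/2)·(M/L)/(1/2) = (M/L). Setting this equal to 12.5/2 = 6.25 gives M = 6.25L.
Substituting into q = 10: L^(1/2)·(6.25L)^(1/2) = 10.
Solving, L = 4 and M = 25.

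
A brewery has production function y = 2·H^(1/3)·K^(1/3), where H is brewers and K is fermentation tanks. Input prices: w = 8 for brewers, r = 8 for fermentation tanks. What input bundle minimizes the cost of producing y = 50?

H* = 125, K* = 125

Cost minimization requires the marginal rate of technical substitution to equal the input-price ratio: MP_H/MP_K = w/r.
Here MP_H/MP_K = (1/3)·(K/H)/(1/3) = (K/H). Setting this equal to 8/8 = 1 gives K = H.
Substituting into y = 50: 2·H^(1/3)·(H)^(1/3) = 50.
Solving, H = 125 and K = 125.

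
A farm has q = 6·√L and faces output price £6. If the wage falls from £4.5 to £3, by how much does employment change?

ΔL = 20

From P·MP_L = w with MP_L = 3·L^(-1/2), the labor demand is L(w) = (18/w)^(2).
At w = 4.5: L = 16. At w = 3: L = 36.
ΔL = 36 − 16 = 20.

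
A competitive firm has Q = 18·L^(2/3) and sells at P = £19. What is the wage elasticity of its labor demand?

MP_L = (2/3)·18·L^(-1/3), so P·MP_L = w gives 228·L^(-1/3) = w.
Solving, L(w) = (228/w)^(3). This is a constant-elasticity form: L ∝ w^(−3), so ε = −3.

ε = -3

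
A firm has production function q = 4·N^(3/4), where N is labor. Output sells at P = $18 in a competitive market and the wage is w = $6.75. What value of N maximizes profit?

N* = 4096

MP_N = (3/4)·4·N^(-1/4) = 3·N^(-1/4).
Profit maximization for a price taker requires P·MP_N = w: 18·3·N^(-1/4) = 6.75.
So N^(-1/4) = 0.125, which gives N = 4096.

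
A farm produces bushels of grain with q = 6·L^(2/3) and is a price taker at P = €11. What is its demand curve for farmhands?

MP_L = (2/3)·6·L^(-1/3) = 4·L^(-1/3).
Setting P·MP_L = w: 44·L^(-1/3) = w.
Solving for L: L^(-1/3) = w/44, so L = (44/w)^(3).

L(w) = 85184/w³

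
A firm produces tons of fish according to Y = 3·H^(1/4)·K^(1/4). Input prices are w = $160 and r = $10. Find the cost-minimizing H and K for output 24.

Cost minimization requires the marginal rate of technical substitution to equal the input-price ratio: MP_H/MP_K = w/r.
Here MP_H/MP_K = (1/4)·(K/H)/(1/4) = (K/H). Setting this equal to 160/10 = 16 gives K = 16H.
Substituting into Y = 24: 3·H^(1/4)·(16H)^(1/4) = 24.
Solving, H = 16 and K = 256.

H* = 16, K* = 256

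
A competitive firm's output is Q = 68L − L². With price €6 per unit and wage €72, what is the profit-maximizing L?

L* = 28

The marginal product of L is MP_L = 68 − 2L.
A price-taking firm hires until the value of the marginal product equals the wage: P·MP_L = w, so 6·(68 − 2L) = 72.
Then 68 − 2L = 12, giving L = 28.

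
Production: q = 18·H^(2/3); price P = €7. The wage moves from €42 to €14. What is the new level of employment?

H* = 216

From P·MP_H = w with MP_H = 12·H^(-1/3), the labor demand is H(w) = (84/w)^(3).
At w = 42: H = 8. At w = 14: H = 216.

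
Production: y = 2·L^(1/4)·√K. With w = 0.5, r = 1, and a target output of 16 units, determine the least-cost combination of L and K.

L* = 16, K* = 16

Cost minimization requires the marginal rate of technical substitution to equal the input-price ratio: MP_L/MP_K = w/r.
Here MP_L/MP_K = (1/4)·(K/L)/(1/2) = 0.5·(K/L). Setting this equal to 0.5/1 = 0.5 gives K = L.
Substituting into y = 16: 2·L^(1/4)·(L)^(1/2) = 16.
Solving, L = 16 and K = 16.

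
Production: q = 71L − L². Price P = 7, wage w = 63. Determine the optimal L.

L* = 31

The marginal product of L is MP_L = 71 − 2L.
A price-taking firm hires until the value of the marginal product equals the wage: P·MP_L = w, so 7·(71 − 2L) = 63.
Then 71 − 2L = 9, giving L = 31.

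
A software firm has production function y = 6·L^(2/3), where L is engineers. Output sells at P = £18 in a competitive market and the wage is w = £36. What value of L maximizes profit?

MP_L = (2/3)·6·L^(-1/3) = 4·L^(-1/3).
Profit maximization for a price taker requires P·MP_L = w: 18·4·L^(-1/3) = 36.
So L^(-1/3) = 0.5, which gives L = 8.

L* = 8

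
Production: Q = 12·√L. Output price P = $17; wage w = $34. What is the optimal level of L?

MP_L = (1/2)·12·L^(-1/2) = 6·L^(-1/2).
Profit maximization for a price taker requires P·MP_L = w: 17·6·L^(-1/2) = 34.
So L^(-1/2) = 1/3, which gives L = 9.

L* = 9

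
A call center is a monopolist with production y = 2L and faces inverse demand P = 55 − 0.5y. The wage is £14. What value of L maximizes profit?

Marginal revenue from the inverse demand is MR = 55 − y.
The marginal product is MP_L = 2.
A monopolist hires until marginal revenue product equals the wage: MR·MP_L = w.
(55 − 2L)·2 = 14, so L = 24.

L* = 24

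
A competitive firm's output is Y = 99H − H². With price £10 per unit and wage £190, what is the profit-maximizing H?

The marginal product of H is MP_H = 99 − 2H.
A price-taking firm hires until the value of the marginal product equals the wage: P·MP_H = w, so 10·(99 − 2H) = 190.
Then 99 − 2H = 19, giving H = 40.

H* = 40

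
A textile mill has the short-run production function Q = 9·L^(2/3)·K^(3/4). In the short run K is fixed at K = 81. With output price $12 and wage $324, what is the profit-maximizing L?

With K = 81, MP_L = (2/3)·9·L^(-1/3)·81^(3/4) = 162·L^(-1/3).
Profit maximization for a price taker requires P·MP_L = w: 12·162·L^(-1/3) = 324.
So L^(-1/3) = 1/6, which gives L = 216.

L* = 216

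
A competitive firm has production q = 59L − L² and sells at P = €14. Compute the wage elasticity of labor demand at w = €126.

From P·MP_L = w with MP_L = 59 − 2L, labor demand is L(w) = (59 − w/14)/2.
dL/dw = −1/(28) = -1/28.
At w = 126, L = 25, so ε = (dL/dw)·(w/L) = (-1/28)·(126/25) = -0.18.

ε = -0.18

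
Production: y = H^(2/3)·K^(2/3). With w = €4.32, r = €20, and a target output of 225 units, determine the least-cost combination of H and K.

Cost minimization requires the marginal rate of technical substitution to equal the input-price ratio: MP_H/MP_K = w/r.
Here MP_H/MP_K = (2/3)·(K/H)/(2/3) = (K/H). Setting this equal to 4.32/20 = 0.216 gives K = 0.216H.
Substituting into y = 225: H^(2/3)·(0.216H)^(2/3) = 225.
Solving, H = 125 and K = 27.

H* = 125, K* = 27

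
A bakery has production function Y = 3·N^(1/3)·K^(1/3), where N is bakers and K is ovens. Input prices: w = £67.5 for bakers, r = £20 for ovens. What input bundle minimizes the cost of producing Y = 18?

Cost minimization requires the marginal rate of technical substitution to equal the input-price ratio: MP_N/MP_K = w/r.
Here MP_N/MP_K = (1/3)·(K/N)/(1/3) = (K/N). Setting this equal to 67.5/20 = 3.375 gives K = 3.375N.
Substituting into Y = 18: 3·N^(1/3)·(3.375N)^(1/3) = 18.
Solving, N = 8 and K = 27.

N* = 8, K* = 27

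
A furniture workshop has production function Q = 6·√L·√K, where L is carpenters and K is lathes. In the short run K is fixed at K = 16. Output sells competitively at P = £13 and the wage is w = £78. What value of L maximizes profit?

L* = 4

With K = 16, MP_L = (1/2)·6·L^(-1/2)·16^(1/2) = 12·L^(-1/2).
Profit maximization for a price taker requires P·MP_L = w: 13·12·L^(-1/2) = 78.
So L^(-1/2) = 0.5, which gives L = 4.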